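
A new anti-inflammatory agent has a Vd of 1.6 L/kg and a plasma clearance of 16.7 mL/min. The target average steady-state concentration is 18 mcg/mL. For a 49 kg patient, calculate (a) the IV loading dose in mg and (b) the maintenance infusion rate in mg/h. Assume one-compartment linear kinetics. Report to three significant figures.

(a) 1410 mg; (b) 18.0 mg/h

Vd(total) = 49 kg × 1.6 L/kg = 78.40 L
LD = Vd · C_target = 78.40 × 18 = 1411 mg
Convert clearance: 16.7 mL/min × 60 min/h ÷ 1000 mL/L = 1.002 L/h
Infusion rate = 1.002 L/h × 18 mg/L = 18.04 mg/h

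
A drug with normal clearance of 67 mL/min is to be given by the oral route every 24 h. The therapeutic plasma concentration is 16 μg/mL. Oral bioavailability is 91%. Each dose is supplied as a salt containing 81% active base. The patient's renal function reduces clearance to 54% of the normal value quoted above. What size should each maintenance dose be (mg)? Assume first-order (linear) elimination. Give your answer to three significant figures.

Convert clearance: 67 mL/min × 60 min/h ÷ 1000 mL/L = 4.020 L/h
Patient clearance = 0.54 × 4.020 = 2.171 L/h
At steady state, dose per interval replaces the amount cleared in that interval: F·S·D/τ = CL·Css.
D = CL × Css × τ / F / S = 2.171 × 16 × 24 / 0.91 / 0.81 = 1131 mg

1130 mg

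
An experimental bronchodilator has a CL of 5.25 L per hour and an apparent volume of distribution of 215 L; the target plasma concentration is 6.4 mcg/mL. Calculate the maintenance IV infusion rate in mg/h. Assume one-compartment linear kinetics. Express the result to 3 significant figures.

Maintenance depends on clearance, not Vd — rate in must match rate out.
Rate = CL × Css = 5.250 × 6.4 = 33.60 mg/h

33.6 mg/h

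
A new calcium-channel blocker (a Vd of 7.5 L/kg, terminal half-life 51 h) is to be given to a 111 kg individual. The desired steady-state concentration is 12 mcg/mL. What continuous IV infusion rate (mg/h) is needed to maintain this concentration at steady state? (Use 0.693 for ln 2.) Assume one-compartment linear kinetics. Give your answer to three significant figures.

Total Vd = 7.5 × 111 = 832.5 L
CL = ln 2 · Vd / t½ = 0.693 × 832.5 / 51 = 11.31 L/h
Infusion rate = CL × Css = 11.31 × 12 = 135.7 mg/h

136 mg/h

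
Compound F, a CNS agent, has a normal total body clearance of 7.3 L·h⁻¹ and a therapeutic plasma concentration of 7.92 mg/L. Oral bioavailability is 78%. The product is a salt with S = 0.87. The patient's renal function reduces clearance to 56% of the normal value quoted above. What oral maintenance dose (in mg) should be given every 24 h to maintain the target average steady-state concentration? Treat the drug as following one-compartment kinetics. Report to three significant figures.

Patient clearance = 0.56 × 7.300 = 4.088 L/h
D = CL × Css × τ / F / S = 4.088 × 7.92 × 24 / 0.78 / 0.87 = 1145 mg

1150 mg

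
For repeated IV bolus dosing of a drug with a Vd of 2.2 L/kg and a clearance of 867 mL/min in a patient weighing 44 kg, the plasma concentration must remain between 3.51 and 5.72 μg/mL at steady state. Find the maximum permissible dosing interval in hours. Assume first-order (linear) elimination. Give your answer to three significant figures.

0.909 h

Vd(total) = 44 kg × 2.2 L/kg = 96.80 L
CL = 867 mL/min × 60/1000 = 52.02 L/h
k = CL / Vd = 52.02 / 96.80 = 0.5374 h⁻¹
Between IV bolus doses, concentration decays as C = C₀·e^(−kτ), so C_peak/C_trough = e^(kτ).
τ_max = ln(C_peak/C_trough) / k = ln(5.72/3.51) / 0.5374 = 0.4884 / 0.5374 = 0.9088 h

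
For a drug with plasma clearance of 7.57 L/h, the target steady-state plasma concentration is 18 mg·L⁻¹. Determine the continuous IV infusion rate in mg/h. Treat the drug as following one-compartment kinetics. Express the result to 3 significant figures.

At steady state, infusion rate equals elimination rate: rate in = CL × Css.
R₀ = 7.570 × 18 = 136.3 mg/h

136 mg/h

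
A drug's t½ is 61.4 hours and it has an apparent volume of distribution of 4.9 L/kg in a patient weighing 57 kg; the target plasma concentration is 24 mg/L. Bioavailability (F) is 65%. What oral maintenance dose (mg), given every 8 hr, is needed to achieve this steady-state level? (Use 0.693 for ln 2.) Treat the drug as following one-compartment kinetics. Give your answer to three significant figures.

Vd(total) = 57 kg × 4.9 L/kg = 279.3 L
CL = 0.693 × Vd / t½ = 0.693 × 279.3 / 61.4 = 3.152 L/h
D = CL × Css × τ / F = 3.152 × 24 × 8 / 0.65 = 931.1 mg

931 mg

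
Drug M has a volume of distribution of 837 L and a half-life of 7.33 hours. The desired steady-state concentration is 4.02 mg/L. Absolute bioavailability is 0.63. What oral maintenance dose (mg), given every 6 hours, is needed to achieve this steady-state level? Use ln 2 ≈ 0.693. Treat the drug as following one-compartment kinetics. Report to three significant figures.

3030 mg

CL = 0.693 × Vd / t½ = 0.693 × 837.0 / 7.33 = 79.13 L/h
D = CL × Css × τ / F = 79.13 × 4.02 × 6 / 0.63 = 3030 mg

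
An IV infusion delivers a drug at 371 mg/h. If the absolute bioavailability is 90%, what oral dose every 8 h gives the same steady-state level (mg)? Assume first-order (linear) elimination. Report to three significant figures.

3300 mg

To maintain the same Css, the systemic dosing rate must be unchanged: F·D/τ = infusion rate.
D = rate × τ / F = 371 × 8 / 0.9 = 3298 mg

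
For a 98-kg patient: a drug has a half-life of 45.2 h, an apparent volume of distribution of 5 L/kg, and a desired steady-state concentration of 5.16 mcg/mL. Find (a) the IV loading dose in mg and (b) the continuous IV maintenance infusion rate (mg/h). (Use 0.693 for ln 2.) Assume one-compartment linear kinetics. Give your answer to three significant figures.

Vd = 5 L/kg × 98 kg = 490.0 L
LD = Vd × C = 490.0 × 5.16 = 2528 mg
CL = 0.693 × Vd / t½ = 0.693 × 490.0 / 45.2 = 7.513 L/h
Infusion rate = CL × Css = 7.513 × 5.16 = 38.77 mg/h

(a) 2530 mg; (b) 38.8 mg/h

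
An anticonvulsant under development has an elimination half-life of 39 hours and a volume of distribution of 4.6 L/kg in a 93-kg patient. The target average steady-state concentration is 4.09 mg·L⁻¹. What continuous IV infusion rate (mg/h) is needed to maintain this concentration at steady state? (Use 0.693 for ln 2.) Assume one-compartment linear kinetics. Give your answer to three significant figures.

Total Vd = 4.6 × 93 = 427.8 L
CL = ln 2 · Vd / t½ = 0.693 × 427.8 / 39 = 7.602 L/h
Infusion rate = CL × Css = 7.602 × 4.09 = 31.09 mg/h

31.1 mg/h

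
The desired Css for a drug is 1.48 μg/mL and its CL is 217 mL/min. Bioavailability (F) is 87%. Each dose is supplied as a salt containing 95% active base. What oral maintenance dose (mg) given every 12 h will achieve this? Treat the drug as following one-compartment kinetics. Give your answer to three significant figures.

280 mg

CL = 217 mL/min × 60/1000 = 13.02 L/h
At steady state, dose per interval replaces the amount cleared in that interval: F·S·D/τ = CL·Css.
D = CL × Css × τ / F / S = 13.02 × 1.48 × 12 / 0.87 / 0.95 = 279.8 mg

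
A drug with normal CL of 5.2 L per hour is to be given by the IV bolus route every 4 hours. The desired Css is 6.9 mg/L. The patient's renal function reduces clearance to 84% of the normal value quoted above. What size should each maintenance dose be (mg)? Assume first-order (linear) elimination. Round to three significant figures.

121 mg

Patient clearance = 0.84 × 5.200 = 4.368 L/h
D = CL × Css × τ = 4.368 × 6.9 × 4 = 120.6 mg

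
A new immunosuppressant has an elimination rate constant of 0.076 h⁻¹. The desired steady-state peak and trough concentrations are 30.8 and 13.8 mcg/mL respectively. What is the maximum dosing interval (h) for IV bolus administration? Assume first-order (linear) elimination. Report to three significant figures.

10.6 h

Between IV bolus doses, concentration decays as C = C₀·e^(−kτ), so C_peak/C_trough = e^(kτ).
τ_max = ln(C_peak/C_trough) / k = ln(30.8/13.8) / 0.07600 = 0.8028 / 0.07600 = 10.56 h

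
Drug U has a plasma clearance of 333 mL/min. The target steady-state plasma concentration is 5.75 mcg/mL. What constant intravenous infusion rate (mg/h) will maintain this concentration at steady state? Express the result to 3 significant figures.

CL = 333 mL/min = 333 × 0.06 = 19.98 L/h
At steady state, infusion rate equals elimination rate: rate in = CL × Css.
Rate = CL × Css = 19.98 × 5.75 = 114.9 mg/h

115 mg/h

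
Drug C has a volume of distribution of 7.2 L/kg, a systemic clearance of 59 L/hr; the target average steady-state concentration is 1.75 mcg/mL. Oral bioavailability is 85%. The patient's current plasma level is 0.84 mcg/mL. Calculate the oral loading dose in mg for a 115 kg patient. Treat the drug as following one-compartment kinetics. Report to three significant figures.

Total Vd = 7.2 × 115 = 828.0 L
Concentration deficit ΔC = 1.75 − 0.84 = 0.9100 mg/L
LD = Vd × ΔC / F = 828.0 × 0.9100 / 0.85 = 886.4 mg

886 mg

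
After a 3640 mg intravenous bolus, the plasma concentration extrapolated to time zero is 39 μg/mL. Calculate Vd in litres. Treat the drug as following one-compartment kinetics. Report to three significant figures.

Immediately after an IV bolus, C₀ = Dose / Vd, so Vd = Dose / C₀.
Vd = 3640 / 39 = 93.33 L

93.3 L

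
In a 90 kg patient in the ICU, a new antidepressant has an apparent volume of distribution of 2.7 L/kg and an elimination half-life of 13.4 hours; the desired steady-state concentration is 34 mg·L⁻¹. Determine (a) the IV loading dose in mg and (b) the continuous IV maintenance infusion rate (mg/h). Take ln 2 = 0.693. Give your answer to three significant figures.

Vd(total) = 90 kg × 2.7 L/kg = 243.0 L
LD = Vd × C = 243.0 × 34 = 8262 mg
CL = 0.693 × Vd / t½ = 0.693 × 243.0 / 13.4 = 12.57 L/h
Infusion rate = CL × Css = 12.57 × 34 = 427.4 mg/h

(a) 8260 mg; (b) 427 mg/h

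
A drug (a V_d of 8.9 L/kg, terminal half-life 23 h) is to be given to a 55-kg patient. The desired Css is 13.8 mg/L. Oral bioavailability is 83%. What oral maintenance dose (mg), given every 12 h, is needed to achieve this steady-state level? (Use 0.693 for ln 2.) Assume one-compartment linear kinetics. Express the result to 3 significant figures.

2940 mg

Vd(total) = 55 kg × 8.9 L/kg = 489.5 L
CL = ln 2 · Vd / t½ = 0.693 × 489.5 / 23 = 14.75 L/h
D = CL × Css × τ / F = 14.75 × 13.8 × 12 / 0.83 = 2943 mg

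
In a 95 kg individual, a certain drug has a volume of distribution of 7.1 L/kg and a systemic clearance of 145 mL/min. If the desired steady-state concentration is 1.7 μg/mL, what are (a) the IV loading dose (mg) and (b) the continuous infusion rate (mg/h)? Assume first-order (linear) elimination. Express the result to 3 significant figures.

Vd = 7.1 L/kg × 95 kg = 674.5 L
LD = Vd · C_target = 674.5 × 1.7 = 1147 mg
Convert clearance: 145 mL/min × 60 min/h ÷ 1000 mL/L = 8.700 L/h
Maintenance infusion rate = CL × Css = 8.700 × 1.7 = 14.79 mg/h

(a) 1150 mg; (b) 14.8 mg/h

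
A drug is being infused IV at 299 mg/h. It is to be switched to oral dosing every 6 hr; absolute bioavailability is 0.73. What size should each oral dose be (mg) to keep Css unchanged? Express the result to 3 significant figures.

2460 mg

To maintain the same Css, the systemic dosing rate must be unchanged: F·D/τ = infusion rate.
D = rate × τ / F = 299 × 6 / 0.73 = 2458 mg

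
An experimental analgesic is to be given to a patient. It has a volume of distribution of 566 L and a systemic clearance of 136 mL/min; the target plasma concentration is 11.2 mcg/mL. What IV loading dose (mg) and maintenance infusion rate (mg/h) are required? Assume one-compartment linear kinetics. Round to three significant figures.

(a) 6340 mg; (b) 91.4 mg/h

Loading: fill Vd to C_target → 566.0 L × 11.2 mg/L = 6339 mg
CL = 136 mL/min × 60/1000 = 8.160 L/h
Maintenance: replace elimination → rate = CL × Css = 8.160 × 11.2 = 91.39 mg/h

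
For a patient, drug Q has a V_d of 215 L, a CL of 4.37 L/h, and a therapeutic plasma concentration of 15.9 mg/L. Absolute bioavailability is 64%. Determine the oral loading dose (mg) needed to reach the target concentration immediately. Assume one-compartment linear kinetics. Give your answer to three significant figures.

The loading dose fills Vd to the target concentration; clearance is irrelevant here.
LD = Vd × C / F = 215.0 × 15.90 / 0.64 = 5341 mg

5340 mg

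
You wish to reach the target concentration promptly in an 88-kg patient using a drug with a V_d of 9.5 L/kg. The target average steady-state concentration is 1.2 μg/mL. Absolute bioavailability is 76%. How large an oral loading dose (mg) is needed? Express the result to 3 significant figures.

Vd = 9.5 L/kg × 88 kg = 836.0 L
LD = Vd × C / F = 836.0 × 1.200 / 0.76 = 1320 mg

1320 mg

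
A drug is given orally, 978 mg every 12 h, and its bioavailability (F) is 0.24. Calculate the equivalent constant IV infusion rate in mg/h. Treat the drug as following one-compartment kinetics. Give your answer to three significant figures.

19.6 mg/h

Equivalent systemic input: infusion rate = F·D/τ.
Rate = 0.24 × 978 / 12 = 19.56 mg/h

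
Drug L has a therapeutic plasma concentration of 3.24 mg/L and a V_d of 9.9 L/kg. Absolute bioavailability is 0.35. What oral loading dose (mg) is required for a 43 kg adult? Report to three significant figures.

3940 mg

Total Vd = 9.9 × 43 = 425.7 L
The loading dose fills Vd to the target concentration.
LD = Vd × C / F = 425.7 × 3.240 / 0.35 = 3941 mg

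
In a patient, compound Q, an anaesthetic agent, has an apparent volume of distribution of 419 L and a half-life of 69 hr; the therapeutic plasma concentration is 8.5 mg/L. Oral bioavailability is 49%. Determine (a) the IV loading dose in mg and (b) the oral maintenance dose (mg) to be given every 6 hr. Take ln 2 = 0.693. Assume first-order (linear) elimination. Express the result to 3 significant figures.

LD = Vd × C = 419.0 × 8.5 = 3562 mg
CL = 0.693 × Vd / t½ = 0.693 × 419.0 / 69 = 4.208 L/h
D = CL × Css × τ / F = 4.208 × 8.5 × 6 / 0.49 = 438.0 mg

(a) 3560 mg; (b) 438 mg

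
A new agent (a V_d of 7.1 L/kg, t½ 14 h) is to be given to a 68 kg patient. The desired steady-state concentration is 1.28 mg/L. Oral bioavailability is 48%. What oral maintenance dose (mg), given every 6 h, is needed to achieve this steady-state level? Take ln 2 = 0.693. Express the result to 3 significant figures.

Vd = 7.1 L/kg × 68 kg = 482.8 L
k = 0.693/14 = 0.04950 h⁻¹, so CL = k·Vd = 0.04950 × 482.8 = 23.90 L/h
D = CL × Css × τ / F = 23.90 × 1.28 × 6 / 0.48 = 382.4 mg

382 mg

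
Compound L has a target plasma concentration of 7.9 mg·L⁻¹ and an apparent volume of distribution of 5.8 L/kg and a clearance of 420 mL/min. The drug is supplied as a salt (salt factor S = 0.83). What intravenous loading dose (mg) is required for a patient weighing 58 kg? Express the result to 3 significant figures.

3200 mg

Total Vd = 5.8 × 58 = 336.4 L
The loading dose fills Vd to the target concentration.
LD = Vd × C / S = 336.4 × 7.900 / 0.83 = 3202 mg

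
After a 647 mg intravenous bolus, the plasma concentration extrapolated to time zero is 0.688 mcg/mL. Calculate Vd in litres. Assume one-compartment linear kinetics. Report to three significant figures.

Immediately after an IV bolus, C₀ = Dose / Vd, so Vd = Dose / C₀.
Vd = 647 / 0.688 = 940.4 L

940 L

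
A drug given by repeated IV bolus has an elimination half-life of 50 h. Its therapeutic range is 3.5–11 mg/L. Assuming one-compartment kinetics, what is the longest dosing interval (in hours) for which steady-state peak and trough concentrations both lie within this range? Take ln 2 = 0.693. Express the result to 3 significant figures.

82.6 h

k = 0.693 / t½ = 0.693 / 50 = 0.01386 h⁻¹
Between IV bolus doses, concentration decays as C = C₀·e^(−kτ), so C_peak/C_trough = e^(kτ).
τ_max = ln(C_peak/C_trough) / k = ln(11/3.5) / 0.01386 = 1.145 / 0.01386 = 82.61 h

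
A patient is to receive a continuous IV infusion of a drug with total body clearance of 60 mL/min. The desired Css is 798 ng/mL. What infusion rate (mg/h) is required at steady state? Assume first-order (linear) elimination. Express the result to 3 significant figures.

CL = 60 mL/min = 60 × 0.06 = 3.600 L/h
C = 798 ng/mL = 0.7980 mg/L
At steady state, infusion rate equals elimination rate: rate in = CL × Css.
Infusion rate = CL · Css = 3.600 L/h × 0.798 mg/L = 2.873 mg/h

2.87 mg/h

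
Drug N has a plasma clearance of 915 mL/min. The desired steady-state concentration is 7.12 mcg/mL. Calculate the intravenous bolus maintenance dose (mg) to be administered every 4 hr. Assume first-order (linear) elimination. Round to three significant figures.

1560 mg

Convert clearance: 915 mL/min × 60 min/h ÷ 1000 mL/L = 54.90 L/h
D = CL × Css × τ = 54.90 × 7.12 × 4 = 1564 mg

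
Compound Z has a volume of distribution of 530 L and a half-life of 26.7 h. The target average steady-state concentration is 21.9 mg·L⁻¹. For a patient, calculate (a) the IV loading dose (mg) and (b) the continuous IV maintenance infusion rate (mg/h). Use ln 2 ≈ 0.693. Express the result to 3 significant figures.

(a) 11600 mg; (b) 301 mg/h

LD = Vd × C = 530.0 × 21.9 = 11610 mg
CL = 0.693 × Vd / t½ = 0.693 × 530.0 / 26.7 = 13.76 L/h
Infusion rate = CL × Css = 13.76 × 21.9 = 301.3 mg/h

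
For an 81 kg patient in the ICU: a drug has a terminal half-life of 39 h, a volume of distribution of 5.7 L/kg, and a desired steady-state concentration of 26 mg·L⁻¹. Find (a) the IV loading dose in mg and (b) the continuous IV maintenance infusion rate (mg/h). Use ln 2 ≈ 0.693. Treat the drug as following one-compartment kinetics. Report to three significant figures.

Vd(total) = 81 kg × 5.7 L/kg = 461.7 L
LD = Vd × C = 461.7 × 26 = 12000 mg
CL = 0.693 × Vd / t½ = 0.693 × 461.7 / 39 = 8.204 L/h
Infusion rate = CL × Css = 8.204 × 26 = 213.3 mg/h

(a) 12000 mg; (b) 213 mg/h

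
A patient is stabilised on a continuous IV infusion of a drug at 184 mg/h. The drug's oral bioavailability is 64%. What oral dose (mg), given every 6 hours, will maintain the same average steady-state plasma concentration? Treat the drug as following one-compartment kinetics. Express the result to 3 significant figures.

To maintain the same Css, the systemic dosing rate must be unchanged: F·D/τ = infusion rate.
D = rate × τ / F = 184 × 6 / 0.64 = 1725 mg

1730 mg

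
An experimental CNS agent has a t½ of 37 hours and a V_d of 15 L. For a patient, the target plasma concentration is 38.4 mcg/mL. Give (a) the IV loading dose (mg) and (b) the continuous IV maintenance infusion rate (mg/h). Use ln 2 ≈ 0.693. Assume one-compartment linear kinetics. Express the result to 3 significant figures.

LD = Vd × C = 15.00 × 38.4 = 576.0 mg
CL = 0.693 × Vd / t½ = 0.693 × 15.00 / 37 = 0.2809 L/h
Infusion rate = CL × Css = 0.2809 × 38.4 = 10.79 mg/h

(a) 576 mg; (b) 10.8 mg/h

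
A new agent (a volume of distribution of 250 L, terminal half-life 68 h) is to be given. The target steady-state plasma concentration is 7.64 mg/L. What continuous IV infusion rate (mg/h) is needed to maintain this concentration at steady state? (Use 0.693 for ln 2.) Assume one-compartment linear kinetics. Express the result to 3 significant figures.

CL = ln 2 · Vd / t½ = 0.693 × 250.0 / 68 = 2.548 L/h
Infusion rate = CL × Css = 2.548 × 7.64 = 19.47 mg/h

19.5 mg/h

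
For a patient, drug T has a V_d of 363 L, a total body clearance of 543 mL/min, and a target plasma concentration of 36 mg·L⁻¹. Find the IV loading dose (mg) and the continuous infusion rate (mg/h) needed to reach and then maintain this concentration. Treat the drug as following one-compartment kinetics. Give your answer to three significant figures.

Loading dose = Vd × C = 363.0 × 36 = 13070 mg
CL = 543 mL/min × 60/1000 = 32.58 L/h
Maintenance infusion rate = CL × Css = 32.58 × 36 = 1173 mg/h

(a) 13100 mg; (b) 1170 mg/h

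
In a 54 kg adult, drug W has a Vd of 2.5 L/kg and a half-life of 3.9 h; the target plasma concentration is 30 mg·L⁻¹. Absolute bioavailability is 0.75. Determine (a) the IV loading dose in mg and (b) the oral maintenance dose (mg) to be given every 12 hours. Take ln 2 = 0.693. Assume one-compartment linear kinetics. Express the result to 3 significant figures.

Vd(total) = 54 kg × 2.5 L/kg = 135.0 L
LD = Vd × C = 135.0 × 30 = 4050 mg
CL = 0.693 × Vd / t½ = 0.693 × 135.0 / 3.9 = 23.99 L/h
D = CL × Css × τ / F = 23.99 × 30 × 12 / 0.75 = 11520 mg

(a) 4050 mg; (b) 11500 mg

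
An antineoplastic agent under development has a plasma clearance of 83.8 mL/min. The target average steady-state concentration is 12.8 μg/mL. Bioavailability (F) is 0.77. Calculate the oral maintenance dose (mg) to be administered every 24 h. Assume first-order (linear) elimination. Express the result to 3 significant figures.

CL = 83.8 mL/min = 83.8 × 0.06 = 5.028 L/h
D = CL × Css × τ / F = 5.028 × 12.8 × 24 / 0.77 = 2006 mg

2010 mg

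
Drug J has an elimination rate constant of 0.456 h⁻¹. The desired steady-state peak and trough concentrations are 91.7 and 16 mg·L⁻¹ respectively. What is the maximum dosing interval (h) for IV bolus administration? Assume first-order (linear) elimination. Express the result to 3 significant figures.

3.83 h

Between IV bolus doses, concentration decays as C = C₀·e^(−kτ), so C_peak/C_trough = e^(kτ).
τ_max = ln(C_peak/C_trough) / k = ln(91.7/16) / 0.4560 = 1.746 / 0.4560 = 3.829 h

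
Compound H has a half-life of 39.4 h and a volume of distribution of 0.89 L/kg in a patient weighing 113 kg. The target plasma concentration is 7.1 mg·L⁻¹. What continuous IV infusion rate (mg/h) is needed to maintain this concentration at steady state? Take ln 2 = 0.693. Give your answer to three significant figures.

Vd = 0.89 L/kg × 113 kg = 100.6 L
k = 0.693/39.4 = 0.01759 h⁻¹, so CL = k·Vd = 0.01759 × 100.6 = 1.770 L/h
Infusion rate = CL × Css = 1.770 × 7.1 = 12.57 mg/h

12.6 mg/h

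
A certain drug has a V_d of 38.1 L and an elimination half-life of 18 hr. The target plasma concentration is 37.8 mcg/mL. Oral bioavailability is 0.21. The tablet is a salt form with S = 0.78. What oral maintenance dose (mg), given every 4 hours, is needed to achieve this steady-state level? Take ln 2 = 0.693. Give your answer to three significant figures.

k = 0.693/18 = 0.03850 h⁻¹, so CL = k·Vd = 0.03850 × 38.10 = 1.467 L/h
D = CL × Css × τ / F / S = 1.467 × 37.8 × 4 / 0.21 / 0.78 = 1354 mg

1350 mg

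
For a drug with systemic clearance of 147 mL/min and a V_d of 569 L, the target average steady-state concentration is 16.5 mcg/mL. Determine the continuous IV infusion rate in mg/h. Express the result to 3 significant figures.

146 mg/h

CL = 147 mL/min = 147 × 0.06 = 8.820 L/h
At steady state, infusion rate equals elimination rate: rate in = CL × Css.
R₀ = 8.820 × 16.5 = 145.5 mg/h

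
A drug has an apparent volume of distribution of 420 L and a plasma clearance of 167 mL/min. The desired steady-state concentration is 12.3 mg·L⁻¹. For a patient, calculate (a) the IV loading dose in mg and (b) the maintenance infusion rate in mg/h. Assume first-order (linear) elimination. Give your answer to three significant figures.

Loading dose = Vd × C = 420.0 × 12.3 = 5166 mg
CL = 167 mL/min × 60/1000 = 10.02 L/h
Infusion rate = 10.02 L/h × 12.3 mg/L = 123.2 mg/h

(a) 5170 mg; (b) 123 mg/h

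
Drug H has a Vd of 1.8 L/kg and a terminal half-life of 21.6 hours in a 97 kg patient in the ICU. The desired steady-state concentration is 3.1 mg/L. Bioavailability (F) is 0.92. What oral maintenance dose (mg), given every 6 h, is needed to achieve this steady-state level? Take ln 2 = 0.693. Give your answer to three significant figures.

Total Vd = 1.8 × 97 = 174.6 L
k = 0.693/21.6 = 0.03208 h⁻¹, so CL = k·Vd = 0.03208 × 174.6 = 5.601 L/h
D = CL × Css × τ / F = 5.601 × 3.1 × 6 / 0.92 = 113.2 mg

113 mg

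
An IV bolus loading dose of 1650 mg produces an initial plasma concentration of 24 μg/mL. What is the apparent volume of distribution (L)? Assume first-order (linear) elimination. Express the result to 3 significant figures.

Immediately after an IV bolus, C₀ = Dose / Vd, so Vd = Dose / C₀.
Vd = 1650 / 24 = 68.75 L

68.8 L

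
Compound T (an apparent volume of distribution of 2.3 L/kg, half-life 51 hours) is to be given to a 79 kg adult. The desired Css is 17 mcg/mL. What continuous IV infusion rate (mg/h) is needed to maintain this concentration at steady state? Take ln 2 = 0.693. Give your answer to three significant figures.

42.0 mg/h

Total Vd = 2.3 × 79 = 181.7 L
k = 0.693/51 = 0.01359 h⁻¹, so CL = k·Vd = 0.01359 × 181.7 = 2.469 L/h
Infusion rate = CL × Css = 2.469 × 17 = 41.97 mg/h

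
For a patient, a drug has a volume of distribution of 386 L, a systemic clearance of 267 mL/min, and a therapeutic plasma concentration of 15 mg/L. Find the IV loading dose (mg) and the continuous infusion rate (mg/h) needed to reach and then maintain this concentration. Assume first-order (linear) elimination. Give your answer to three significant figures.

LD = Vd · C_target = 386.0 × 15 = 5790 mg
CL = 267 mL/min × 60/1000 = 16.02 L/h
Maintenance infusion rate = CL × Css = 16.02 × 15 = 240.3 mg/h

(a) 5790 mg; (b) 240 mg/h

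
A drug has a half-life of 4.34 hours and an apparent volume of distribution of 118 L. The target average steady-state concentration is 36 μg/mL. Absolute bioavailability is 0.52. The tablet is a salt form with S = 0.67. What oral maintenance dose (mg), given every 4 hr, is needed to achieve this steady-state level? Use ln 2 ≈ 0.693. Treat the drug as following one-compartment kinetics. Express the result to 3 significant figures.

CL = 0.693 × Vd / t½ = 0.693 × 118.0 / 4.34 = 18.84 L/h
D = CL × Css × τ / F / S = 18.84 × 36 × 4 / 0.52 / 0.67 = 7787 mg

7790 mg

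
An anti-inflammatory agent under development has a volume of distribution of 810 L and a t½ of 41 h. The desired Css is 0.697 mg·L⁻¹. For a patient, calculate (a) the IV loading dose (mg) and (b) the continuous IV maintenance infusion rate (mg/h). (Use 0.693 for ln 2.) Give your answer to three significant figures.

LD = Vd × C = 810.0 × 0.697 = 564.6 mg
CL = 0.693 × Vd / t½ = 0.693 × 810.0 / 41 = 13.69 L/h
Infusion rate = CL × Css = 13.69 × 0.697 = 9.542 mg/h

(a) 565 mg; (b) 9.54 mg/h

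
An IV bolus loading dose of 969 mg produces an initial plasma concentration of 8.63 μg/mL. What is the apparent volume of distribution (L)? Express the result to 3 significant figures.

112 L

Immediately after an IV bolus, C₀ = Dose / Vd, so Vd = Dose / C₀.
Vd = 969 / 8.63 = 112.3 L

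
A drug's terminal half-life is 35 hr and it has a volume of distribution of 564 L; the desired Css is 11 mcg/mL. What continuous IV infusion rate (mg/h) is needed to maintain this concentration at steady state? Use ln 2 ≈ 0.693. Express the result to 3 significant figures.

123 mg/h

CL = 0.693 × Vd / t½ = 0.693 × 564.0 / 35 = 11.17 L/h
Infusion rate = CL × Css = 11.17 × 11 = 122.9 mg/h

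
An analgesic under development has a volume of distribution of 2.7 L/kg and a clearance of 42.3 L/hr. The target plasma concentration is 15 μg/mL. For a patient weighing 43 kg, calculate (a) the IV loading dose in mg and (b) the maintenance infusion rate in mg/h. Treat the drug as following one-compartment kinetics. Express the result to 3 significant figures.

(a) 1740 mg; (b) 635 mg/h

Vd(total) = 43 kg × 2.7 L/kg = 116.1 L
Loading: fill Vd to C_target → 116.1 L × 15 mg/L = 1742 mg
Maintenance infusion rate = CL × Css = 42.30 × 15 = 634.5 mg/h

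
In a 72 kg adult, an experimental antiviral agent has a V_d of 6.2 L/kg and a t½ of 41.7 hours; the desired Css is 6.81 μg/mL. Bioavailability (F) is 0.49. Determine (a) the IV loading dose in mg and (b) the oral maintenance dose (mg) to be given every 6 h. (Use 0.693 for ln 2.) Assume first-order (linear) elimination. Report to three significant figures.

Vd = 6.2 L/kg × 72 kg = 446.4 L
LD = Vd × C = 446.4 × 6.81 = 3040 mg
CL = 0.693 × Vd / t½ = 0.693 × 446.4 / 41.7 = 7.419 L/h
D = CL × Css × τ / F = 7.419 × 6.81 × 6 / 0.49 = 618.7 mg

(a) 3040 mg; (b) 619 mg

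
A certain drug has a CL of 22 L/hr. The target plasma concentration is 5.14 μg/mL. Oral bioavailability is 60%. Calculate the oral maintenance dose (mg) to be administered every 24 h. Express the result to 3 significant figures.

4520 mg

D = CL × Css × τ / F = 22.00 × 5.14 × 24 / 0.6 = 4523 mg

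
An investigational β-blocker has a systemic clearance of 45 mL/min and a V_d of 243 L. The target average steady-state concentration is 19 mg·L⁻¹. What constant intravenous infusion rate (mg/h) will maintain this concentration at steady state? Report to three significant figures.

51.3 mg/h

Convert clearance: 45 mL/min × 60 min/h ÷ 1000 mL/L = 2.700 L/h
Vd does not affect the maintenance rate; only clearance governs steady-state input.
R₀ = 2.700 × 19 = 51.30 mg/h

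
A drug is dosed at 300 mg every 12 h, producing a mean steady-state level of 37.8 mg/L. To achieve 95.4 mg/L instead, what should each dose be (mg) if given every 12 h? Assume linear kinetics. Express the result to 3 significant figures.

757 mg

For first-order elimination, Css ∝ F·D/(CL·τ); F and CL are unchanged, so Css ∝ D/τ.
D₂ = D₁ × (Css,target / Css,current) = 300 × 95.4/37.8 = 757.1 mg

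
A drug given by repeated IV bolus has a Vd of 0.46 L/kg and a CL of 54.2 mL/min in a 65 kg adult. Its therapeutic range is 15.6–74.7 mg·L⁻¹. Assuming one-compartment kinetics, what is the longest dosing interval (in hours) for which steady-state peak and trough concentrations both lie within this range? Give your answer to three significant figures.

14.4 h

Total Vd = 0.46 × 65 = 29.90 L
Convert clearance: 54.2 mL/min × 60 min/h ÷ 1000 mL/L = 3.252 L/h
k = CL / Vd = 3.252 / 29.90 = 0.1088 h⁻¹
Between IV bolus doses, concentration decays as C = C₀·e^(−kτ), so C_peak/C_trough = e^(kτ).
τ_max = ln(C_peak/C_trough) / k = ln(74.7/15.6) / 0.1088 = 1.566 / 0.1088 = 14.39 h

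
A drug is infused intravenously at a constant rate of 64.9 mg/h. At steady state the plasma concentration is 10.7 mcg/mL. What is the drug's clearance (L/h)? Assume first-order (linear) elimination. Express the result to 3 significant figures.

At steady state, infusion rate = CL × Css, so CL = rate / Css.
CL = 64.9 / 10.7 = 6.065 L/h

6.07 L/h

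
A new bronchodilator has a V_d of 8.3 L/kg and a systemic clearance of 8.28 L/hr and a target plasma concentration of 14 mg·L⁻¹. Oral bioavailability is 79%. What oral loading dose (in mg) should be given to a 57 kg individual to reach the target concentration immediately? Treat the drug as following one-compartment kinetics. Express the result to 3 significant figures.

8380 mg

Vd = 8.3 L/kg × 57 kg = 473.1 L
LD = Vd × C / F = 473.1 × 14.00 / 0.79 = 8384 mg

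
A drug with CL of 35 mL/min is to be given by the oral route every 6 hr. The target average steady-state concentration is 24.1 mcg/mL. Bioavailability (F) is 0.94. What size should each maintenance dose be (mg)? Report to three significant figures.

323 mg

CL = 35 mL/min = 35 × 0.06 = 2.100 L/h
At steady state, dose per interval replaces the amount cleared in that interval: F·D/τ = CL·Css.
D = CL × Css × τ / F = 2.100 × 24.1 × 6 / 0.94 = 323.0 mg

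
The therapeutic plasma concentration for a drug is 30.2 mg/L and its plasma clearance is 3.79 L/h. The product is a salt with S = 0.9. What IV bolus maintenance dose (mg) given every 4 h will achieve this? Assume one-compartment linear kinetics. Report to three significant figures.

509 mg

D = CL × Css × τ / S = 3.790 × 30.2 × 4 / 0.9 = 508.7 mg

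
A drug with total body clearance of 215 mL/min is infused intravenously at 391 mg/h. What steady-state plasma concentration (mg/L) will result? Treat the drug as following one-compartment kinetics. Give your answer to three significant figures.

CL = 215 mL/min = 215 × 0.06 = 12.90 L/h
Css = rate / CL = 391 / 12.90 = 30.31 mg/L

30.3 mg/L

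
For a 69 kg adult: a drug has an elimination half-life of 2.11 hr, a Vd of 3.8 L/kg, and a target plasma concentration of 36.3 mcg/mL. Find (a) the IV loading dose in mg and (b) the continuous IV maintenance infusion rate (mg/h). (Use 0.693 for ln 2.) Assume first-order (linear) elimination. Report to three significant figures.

Vd = 3.8 L/kg × 69 kg = 262.2 L
LD = Vd × C = 262.2 × 36.3 = 9518 mg
CL = 0.693 × Vd / t½ = 0.693 × 262.2 / 2.11 = 86.12 L/h
Infusion rate = CL × Css = 86.12 × 36.3 = 3126 mg/h

(a) 9520 mg; (b) 3130 mg/h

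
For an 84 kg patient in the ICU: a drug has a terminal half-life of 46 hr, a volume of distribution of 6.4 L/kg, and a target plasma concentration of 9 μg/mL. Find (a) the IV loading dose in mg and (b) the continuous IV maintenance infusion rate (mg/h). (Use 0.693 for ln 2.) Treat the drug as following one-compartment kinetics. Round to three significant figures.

Total Vd = 6.4 × 84 = 537.6 L
LD = Vd × C = 537.6 × 9 = 4838 mg
CL = 0.693 × Vd / t½ = 0.693 × 537.6 / 46 = 8.099 L/h
Infusion rate = CL × Css = 8.099 × 9 = 72.89 mg/h

(a) 4840 mg; (b) 72.9 mg/h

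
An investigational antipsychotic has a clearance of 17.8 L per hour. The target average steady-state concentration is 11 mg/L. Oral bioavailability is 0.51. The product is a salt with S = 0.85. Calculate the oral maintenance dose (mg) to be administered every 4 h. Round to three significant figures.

1810 mg

At steady state, dose per interval replaces the amount cleared in that interval: F·S·D/τ = CL·Css.
D = CL × Css × τ / F / S = 17.80 × 11 × 4 / 0.51 / 0.85 = 1807 mg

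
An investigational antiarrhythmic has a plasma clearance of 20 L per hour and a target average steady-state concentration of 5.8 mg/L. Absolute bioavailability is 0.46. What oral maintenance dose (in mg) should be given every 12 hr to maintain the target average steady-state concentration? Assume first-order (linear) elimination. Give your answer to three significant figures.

3030 mg

D = CL × Css × τ / F = 20.00 × 5.8 × 12 / 0.46 = 3026 mg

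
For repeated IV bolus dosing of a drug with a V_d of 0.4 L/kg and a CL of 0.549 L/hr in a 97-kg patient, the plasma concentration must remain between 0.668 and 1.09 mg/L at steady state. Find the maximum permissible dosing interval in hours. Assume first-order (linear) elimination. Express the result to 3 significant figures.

34.6 h

Vd(total) = 97 kg × 0.4 L/kg = 38.80 L
k = CL / Vd = 0.5490 / 38.80 = 0.01415 h⁻¹
Between IV bolus doses, concentration decays as C = C₀·e^(−kτ), so C_peak/C_trough = e^(kτ).
τ_max = ln(C_peak/C_trough) / k = ln(1.09/0.668) / 0.01415 = 0.4896 / 0.01415 = 34.60 h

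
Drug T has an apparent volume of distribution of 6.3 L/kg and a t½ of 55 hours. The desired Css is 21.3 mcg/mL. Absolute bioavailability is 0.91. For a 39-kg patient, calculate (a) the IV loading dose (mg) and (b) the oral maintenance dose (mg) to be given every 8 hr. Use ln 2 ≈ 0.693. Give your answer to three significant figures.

Vd = 6.3 L/kg × 39 kg = 245.7 L
LD = Vd × C = 245.7 × 21.3 = 5233 mg
CL = 0.693 × Vd / t½ = 0.693 × 245.7 / 55 = 3.096 L/h
D = CL × Css × τ / F = 3.096 × 21.3 × 8 / 0.91 = 579.7 mg

(a) 5230 mg; (b) 580 mg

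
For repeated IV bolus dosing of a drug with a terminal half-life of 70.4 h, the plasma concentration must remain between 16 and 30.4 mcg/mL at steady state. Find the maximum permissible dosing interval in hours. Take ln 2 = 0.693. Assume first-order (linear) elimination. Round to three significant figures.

65.2 h

k = 0.693 / t½ = 0.693 / 70.4 = 0.009844 h⁻¹
Between IV bolus doses, concentration decays as C = C₀·e^(−kτ), so C_peak/C_trough = e^(kτ).
τ_max = ln(C_peak/C_trough) / k = ln(30.4/16) / 0.009844 = 0.6419 / 0.009844 = 65.21 h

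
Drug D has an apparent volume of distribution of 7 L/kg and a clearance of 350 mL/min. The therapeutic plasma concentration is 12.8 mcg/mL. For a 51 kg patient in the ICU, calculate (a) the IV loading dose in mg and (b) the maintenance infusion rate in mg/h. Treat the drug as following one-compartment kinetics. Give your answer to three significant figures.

(a) 4570 mg; (b) 269 mg/h

Total Vd = 7 × 51 = 357.0 L
Loading dose = Vd × C = 357.0 × 12.8 = 4570 mg
CL = 350 mL/min = 350 × 0.06 = 21.00 L/h
Maintenance: replace elimination → rate = CL × Css = 21.00 × 12.8 = 268.8 mg/h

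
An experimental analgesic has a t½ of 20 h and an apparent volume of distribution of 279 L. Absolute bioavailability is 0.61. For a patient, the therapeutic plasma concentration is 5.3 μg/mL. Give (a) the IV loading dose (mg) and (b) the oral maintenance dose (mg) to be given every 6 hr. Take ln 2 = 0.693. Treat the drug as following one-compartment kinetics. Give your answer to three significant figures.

(a) 1480 mg; (b) 504 mg

LD = Vd × C = 279.0 × 5.3 = 1479 mg
CL = 0.693 × Vd / t½ = 0.693 × 279.0 / 20 = 9.667 L/h
D = CL × Css × τ / F = 9.667 × 5.3 × 6 / 0.61 = 504.0 mg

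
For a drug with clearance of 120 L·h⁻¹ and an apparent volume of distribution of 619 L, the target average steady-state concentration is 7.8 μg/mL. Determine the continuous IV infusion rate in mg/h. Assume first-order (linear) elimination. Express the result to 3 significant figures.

R₀ = 120.0 × 7.8 = 936.0 mg/h

936 mg/h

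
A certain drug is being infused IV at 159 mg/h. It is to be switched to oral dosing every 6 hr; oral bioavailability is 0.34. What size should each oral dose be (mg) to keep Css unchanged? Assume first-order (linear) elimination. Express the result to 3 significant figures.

2810 mg

To maintain the same Css, the systemic dosing rate must be unchanged: F·D/τ = infusion rate.
D = rate × τ / F = 159 × 6 / 0.34 = 2806 mg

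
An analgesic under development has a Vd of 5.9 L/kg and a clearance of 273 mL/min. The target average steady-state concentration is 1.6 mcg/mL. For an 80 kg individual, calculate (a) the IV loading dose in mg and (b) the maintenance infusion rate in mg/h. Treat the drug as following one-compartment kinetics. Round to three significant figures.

(a) 755 mg; (b) 26.2 mg/h

Vd = 5.9 L/kg × 80 kg = 472.0 L
Loading dose = Vd × C = 472.0 × 1.6 = 755.2 mg
Convert clearance: 273 mL/min × 60 min/h ÷ 1000 mL/L = 16.38 L/h
Maintenance infusion rate = CL × Css = 16.38 × 1.6 = 26.21 mg/h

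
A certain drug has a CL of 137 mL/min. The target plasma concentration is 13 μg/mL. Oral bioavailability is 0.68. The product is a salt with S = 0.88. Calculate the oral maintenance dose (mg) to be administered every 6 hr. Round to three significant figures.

1070 mg

CL = 137 mL/min = 137 × 0.06 = 8.220 L/h
D = CL × Css × τ / F / S = 8.220 × 13 × 6 / 0.68 / 0.88 = 1071 mg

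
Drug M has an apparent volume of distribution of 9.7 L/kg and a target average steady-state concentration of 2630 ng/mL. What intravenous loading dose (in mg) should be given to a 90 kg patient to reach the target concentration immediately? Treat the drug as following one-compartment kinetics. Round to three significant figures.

2300 mg

Total Vd = 9.7 × 90 = 873.0 L
C = 2630 ng/mL = 2.630 mg/L
The loading dose fills Vd to the target concentration.
LD = Vd × C = 873.0 × 2.630 = 2296 mg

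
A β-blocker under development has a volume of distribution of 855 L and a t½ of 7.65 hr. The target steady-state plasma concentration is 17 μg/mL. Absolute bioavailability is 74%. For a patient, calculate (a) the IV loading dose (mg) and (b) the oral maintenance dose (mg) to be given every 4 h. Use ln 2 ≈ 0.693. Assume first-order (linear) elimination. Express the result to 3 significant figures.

LD = Vd × C = 855.0 × 17 = 14540 mg
CL = 0.693 × Vd / t½ = 0.693 × 855.0 / 7.65 = 77.45 L/h
D = CL × Css × τ / F = 77.45 × 17 × 4 / 0.74 = 7117 mg

(a) 14500 mg; (b) 7120 mg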